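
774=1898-1124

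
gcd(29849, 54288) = 1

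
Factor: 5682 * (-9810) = -1 * 2^2 * 3^3 * 5^1 * 109^1 * 947^1 = -55740420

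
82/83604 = 41/41802 ≈ 0.000981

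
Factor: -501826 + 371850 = -1*2^3*7^1*11^1*211^1 = -129976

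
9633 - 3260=6373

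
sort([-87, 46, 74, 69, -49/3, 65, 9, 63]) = [-87, -49/3, 9, 46, 63, 65, 69, 74]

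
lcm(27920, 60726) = 2429040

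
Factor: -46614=-1*2^1*3^1*17^1*457^1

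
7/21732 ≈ 0.000322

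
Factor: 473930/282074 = 5^1 * 13^(-1) * 19^(-1) * 83^1 = 415/247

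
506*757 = 383042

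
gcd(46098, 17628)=78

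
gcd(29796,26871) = 39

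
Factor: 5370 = 2^1*3^1*5^1*179^1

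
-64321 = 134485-198806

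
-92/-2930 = 46/1465 ≈ 0.0314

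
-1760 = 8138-9898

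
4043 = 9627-5584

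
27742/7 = 3963 + 1/7 ≈ 3963.14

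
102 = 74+28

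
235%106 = 23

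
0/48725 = 0 = 0.00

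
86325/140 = 17265/28 ≈ 616.61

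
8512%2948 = 2616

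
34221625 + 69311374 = 103532999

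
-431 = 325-756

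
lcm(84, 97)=8148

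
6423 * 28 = 179844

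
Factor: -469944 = -1 * 2^3 * 3^2 * 61^1 * 107^1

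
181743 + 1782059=1963802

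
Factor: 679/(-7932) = -1*2^(-2)*3^(-1)*7^1*97^1*661^(-1)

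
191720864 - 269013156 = -77292292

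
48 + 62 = 110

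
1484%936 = 548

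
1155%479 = 197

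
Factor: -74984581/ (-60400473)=3^ (-1) * 17^ (-1) * 89^ (-1) * 1901^ (-1) * 2423^1 * 4421^1=10712083/8628639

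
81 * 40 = 3240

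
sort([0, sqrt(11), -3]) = [-3, 0, sqrt(11)]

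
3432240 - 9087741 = -5655501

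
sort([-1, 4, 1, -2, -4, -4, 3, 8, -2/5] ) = [-4, -4, -2, -1, -2/5, 1, 3, 4, 8] 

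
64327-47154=17173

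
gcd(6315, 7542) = 3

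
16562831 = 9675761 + 6887070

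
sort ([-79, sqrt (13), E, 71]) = [-79, E, sqrt (13), 71]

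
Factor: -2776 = -1*2^3*347^1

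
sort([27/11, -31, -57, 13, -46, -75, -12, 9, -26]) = [-75, -57, -46, -31, -26, -12, 27/11, 9, 13]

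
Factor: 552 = 2^3*3^1*23^1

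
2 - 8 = -6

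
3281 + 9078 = 12359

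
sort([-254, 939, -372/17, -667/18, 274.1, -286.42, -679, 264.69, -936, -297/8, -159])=[-936, -679, -286.42, -254, -159, -297/8, -667/18, -372/17, 264.69, 274.1, 939]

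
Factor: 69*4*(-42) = -1*2^3*3^2*7^1*23^1 = -11592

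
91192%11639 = 9719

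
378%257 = 121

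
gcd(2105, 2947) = 421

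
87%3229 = 87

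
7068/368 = 19 + 19/92 ≈ 19.21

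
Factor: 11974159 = 1181^1*10139^1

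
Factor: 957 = 3^1*11^1*29^1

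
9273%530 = 263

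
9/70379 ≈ 0.000128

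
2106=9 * 234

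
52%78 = 52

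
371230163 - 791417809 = -420187646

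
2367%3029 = 2367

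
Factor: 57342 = 2^1*3^1*19^1*503^1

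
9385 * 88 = 825880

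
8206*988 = 8107528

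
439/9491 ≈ 0.0463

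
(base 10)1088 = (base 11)8aa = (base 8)2100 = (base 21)29h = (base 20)2e8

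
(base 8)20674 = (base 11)6541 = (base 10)8636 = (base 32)8ds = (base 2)10000110111100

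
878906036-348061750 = 530844286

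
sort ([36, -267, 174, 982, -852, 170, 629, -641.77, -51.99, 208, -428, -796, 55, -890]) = [-890, -852, -796, -641.77, -428, -267, -51.99, 36, 55, 170, 174, 208, 629, 982]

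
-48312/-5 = 9662 + 2/5 = 9662.40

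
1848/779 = 2 + 290/779 ≈ 2.37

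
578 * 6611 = 3821158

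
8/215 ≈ 0.0372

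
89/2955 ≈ 0.0301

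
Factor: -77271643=-1*71^1*277^1*3929^1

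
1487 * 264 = 392568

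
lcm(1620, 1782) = 17820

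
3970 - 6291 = -2321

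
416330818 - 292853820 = 123476998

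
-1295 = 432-1727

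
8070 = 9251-1181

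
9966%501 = 447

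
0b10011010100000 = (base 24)h40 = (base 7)40554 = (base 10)9888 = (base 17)203b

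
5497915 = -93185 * (-59)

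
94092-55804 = 38288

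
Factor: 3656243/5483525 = 5^(-2) * 421^(-1) * 521^(-1) * 1297^1 * 2819^1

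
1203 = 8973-7770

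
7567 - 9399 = -1832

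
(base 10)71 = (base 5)241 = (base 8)107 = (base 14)51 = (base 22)35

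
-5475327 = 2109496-7584823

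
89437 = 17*5261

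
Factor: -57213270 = -1*2^1*3^3*5^1*313^1*677^1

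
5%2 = 1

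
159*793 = 126087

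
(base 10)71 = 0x47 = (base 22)35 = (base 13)56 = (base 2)1000111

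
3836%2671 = 1165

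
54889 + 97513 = 152402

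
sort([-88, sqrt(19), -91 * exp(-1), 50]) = [-88, -91 * exp(-1), sqrt(19), 50]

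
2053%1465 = 588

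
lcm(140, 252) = 1260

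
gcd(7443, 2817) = 9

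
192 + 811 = 1003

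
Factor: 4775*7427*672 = 2^5*3^1*5^2*7^2*191^1*1061^1 = 23831757600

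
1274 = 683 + 591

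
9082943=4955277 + 4127666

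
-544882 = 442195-987077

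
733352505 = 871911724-138559219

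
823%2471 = 823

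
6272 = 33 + 6239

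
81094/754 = 3119/29≈107.55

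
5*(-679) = -3395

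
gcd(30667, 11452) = 7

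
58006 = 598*97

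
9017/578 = 15+347/578 ≈ 15.60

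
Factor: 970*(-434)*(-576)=2^8*3^2*5^1*7^1*31^1*97^1=242484480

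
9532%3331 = 2870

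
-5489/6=-914-5/6 ≈ -914.83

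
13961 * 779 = 10875619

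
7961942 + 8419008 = 16380950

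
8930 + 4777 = 13707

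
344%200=144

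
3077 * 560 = 1723120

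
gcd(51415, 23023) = 91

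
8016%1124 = 148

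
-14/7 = -2 = -2.00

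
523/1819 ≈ 0.288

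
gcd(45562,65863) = 1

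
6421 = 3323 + 3098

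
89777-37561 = 52216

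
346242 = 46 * 7527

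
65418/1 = 65418 = 65418.00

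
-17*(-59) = 1003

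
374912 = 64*5858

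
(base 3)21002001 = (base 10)5158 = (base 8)12046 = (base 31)5bc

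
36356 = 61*596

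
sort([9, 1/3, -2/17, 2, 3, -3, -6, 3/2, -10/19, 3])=[-6, -3, -10/19, -2/17, 1/3, 3/2, 2, 3, 3, 9]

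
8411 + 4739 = 13150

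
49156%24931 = 24225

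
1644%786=72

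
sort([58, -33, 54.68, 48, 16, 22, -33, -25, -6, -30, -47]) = [-47, -33, -33, -30, -25, -6, 16, 22, 48, 54.68, 58]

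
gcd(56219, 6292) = 1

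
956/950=478/475 ≈ 1.01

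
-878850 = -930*945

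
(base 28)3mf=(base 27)42d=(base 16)ba7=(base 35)2f8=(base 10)2983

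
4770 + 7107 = 11877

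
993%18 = 3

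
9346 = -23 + 9369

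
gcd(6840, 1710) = 1710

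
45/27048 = 15/9016 ≈ 0.00166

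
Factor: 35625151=127^1 * 280513^1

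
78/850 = 39/425≈0.0918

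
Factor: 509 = 509^1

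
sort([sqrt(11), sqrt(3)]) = [sqrt(3), sqrt(11)]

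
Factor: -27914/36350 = -1 * 5^(-2) * 17^1 * 727^(-1) * 821^1 = -13957/18175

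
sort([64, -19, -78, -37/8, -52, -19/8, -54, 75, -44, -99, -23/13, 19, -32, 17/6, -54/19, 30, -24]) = [-99, -78, -54, -52, -44, -32, -24, -19, -37/8, -54/19, -19/8, -23/13, 17/6, 19, 30, 64, 75]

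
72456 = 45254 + 27202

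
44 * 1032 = 45408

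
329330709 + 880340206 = 1209670915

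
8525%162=101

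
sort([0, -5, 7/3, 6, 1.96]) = [-5, 0, 1.96, 7/3, 6]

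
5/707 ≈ 0.00707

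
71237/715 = 99 + 452/715 ≈ 99.63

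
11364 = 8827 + 2537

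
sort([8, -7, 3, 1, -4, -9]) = [-9, -7, -4, 1, 3, 8]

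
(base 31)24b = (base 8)4011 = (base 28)2hd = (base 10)2057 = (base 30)28h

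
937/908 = 1 + 29/908 ≈ 1.03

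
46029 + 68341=114370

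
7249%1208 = 1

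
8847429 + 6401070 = 15248499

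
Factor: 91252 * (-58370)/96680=-1 * 7^1 * 13^1 * 449^1 * 2417^(-1) * 3259^1=-133159481/2417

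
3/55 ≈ 0.0545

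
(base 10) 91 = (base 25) 3g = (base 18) 51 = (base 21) 47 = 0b1011011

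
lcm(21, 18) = 126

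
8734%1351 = 628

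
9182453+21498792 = 30681245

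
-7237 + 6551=-686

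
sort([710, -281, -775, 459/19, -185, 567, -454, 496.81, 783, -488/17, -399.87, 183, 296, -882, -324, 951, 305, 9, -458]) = [-882, -775, -458, -454, -399.87, -324, -281, -185, -488/17, 9, 459/19, 183, 296, 305, 496.81, 567, 710, 783, 951]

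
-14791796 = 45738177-60529973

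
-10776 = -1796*6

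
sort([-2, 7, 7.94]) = [-2, 7, 7.94]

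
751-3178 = -2427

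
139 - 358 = -219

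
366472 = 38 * 9644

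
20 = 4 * 5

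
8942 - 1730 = 7212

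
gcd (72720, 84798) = 18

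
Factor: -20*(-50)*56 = 2^6*5^3*7^1 = 56000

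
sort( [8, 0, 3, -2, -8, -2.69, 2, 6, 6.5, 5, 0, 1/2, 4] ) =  [-8, -2.69, -2, 0, 0, 1/2, 2, 3, 4, 5, 6, 6.5, 8] 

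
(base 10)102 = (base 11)93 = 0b1100110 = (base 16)66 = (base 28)3i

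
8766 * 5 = 43830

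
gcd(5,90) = 5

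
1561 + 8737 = 10298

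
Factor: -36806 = -1 * 2^1 * 7^1 * 11^1 * 239^1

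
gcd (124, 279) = 31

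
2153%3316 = 2153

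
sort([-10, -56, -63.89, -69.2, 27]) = [-69.2, -63.89, -56, -10, 27]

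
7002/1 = 7002 = 7002.00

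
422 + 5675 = 6097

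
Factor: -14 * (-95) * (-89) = -1 * 2^1 * 5^1 * 7^1 * 19^1 * 89^1 = -118370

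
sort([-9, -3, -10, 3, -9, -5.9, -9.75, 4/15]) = [-10, -9.75, -9, -9, -5.9, -3, 4/15, 3]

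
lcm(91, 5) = 455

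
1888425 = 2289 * 825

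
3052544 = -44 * (-69376)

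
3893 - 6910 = -3017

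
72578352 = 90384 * 803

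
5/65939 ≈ 0.0000758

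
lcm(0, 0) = 0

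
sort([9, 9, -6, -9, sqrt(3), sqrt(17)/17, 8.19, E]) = [-9, -6, sqrt(17)/17, sqrt(3), E, 8.19, 9, 9]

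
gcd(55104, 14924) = 1148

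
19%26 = 19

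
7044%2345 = 9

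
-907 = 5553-6460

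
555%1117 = 555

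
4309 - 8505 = -4196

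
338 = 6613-6275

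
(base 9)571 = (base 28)gl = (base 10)469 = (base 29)g5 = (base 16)1d5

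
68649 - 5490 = 63159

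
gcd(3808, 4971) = 1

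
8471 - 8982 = -511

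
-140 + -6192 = -6332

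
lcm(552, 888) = 20424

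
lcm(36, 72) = 72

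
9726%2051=1522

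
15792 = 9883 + 5909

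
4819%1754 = 1311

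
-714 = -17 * 42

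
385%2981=385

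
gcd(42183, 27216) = 9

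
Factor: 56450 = 2^1 * 5^2 * 1129^1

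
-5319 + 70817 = 65498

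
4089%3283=806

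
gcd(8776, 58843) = 1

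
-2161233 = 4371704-6532937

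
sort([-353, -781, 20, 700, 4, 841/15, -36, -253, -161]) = [-781, -353, -253, -161, -36, 4, 20, 841/15, 700]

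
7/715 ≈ 0.00979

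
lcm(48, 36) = 144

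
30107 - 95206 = -65099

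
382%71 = 27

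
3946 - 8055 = -4109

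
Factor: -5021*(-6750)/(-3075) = -1*2^1*3^2*5^1*41^(-1)*5021^1 = -451890/41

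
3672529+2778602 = 6451131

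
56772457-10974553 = 45797904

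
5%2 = 1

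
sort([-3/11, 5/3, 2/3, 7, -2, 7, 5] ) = [-2, -3/11, 2/3, 5/3, 5, 7, 7] 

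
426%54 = 48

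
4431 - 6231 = -1800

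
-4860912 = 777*(-6256)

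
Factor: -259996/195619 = -1*2^2*11^1*17^(-1)*19^1*37^(-1) = -836/629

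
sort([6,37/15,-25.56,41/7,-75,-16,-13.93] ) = [-75,-25.56,-16,-13.93,37/15,41/7,6] 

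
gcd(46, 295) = 1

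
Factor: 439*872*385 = 2^3*5^1*7^1*11^1*109^1*439^1 = 147381080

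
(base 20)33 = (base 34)1t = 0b111111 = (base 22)2j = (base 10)63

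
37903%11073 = 4684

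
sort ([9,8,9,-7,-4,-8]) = [-8,-7,-4,8,9,9]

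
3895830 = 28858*135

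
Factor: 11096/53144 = 7^(-1)*13^(-1)*19^1 = 19/91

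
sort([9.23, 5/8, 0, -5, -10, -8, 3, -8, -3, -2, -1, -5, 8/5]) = [-10, -8, -8, -5, -5, -3, -2, -1, 0, 5/8, 8/5, 3, 9.23]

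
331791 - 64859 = 266932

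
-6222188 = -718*8666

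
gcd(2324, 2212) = 28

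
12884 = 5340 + 7544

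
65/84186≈0.000772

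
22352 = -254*(-88)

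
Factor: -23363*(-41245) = 5^1*61^1*73^1*113^1*383^1 = 963606935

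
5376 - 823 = 4553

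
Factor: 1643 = 31^1 * 53^1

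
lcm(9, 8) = 72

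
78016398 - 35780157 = 42236241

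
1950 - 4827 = -2877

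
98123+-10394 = 87729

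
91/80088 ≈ 0.00114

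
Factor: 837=3^3*31^1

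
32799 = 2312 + 30487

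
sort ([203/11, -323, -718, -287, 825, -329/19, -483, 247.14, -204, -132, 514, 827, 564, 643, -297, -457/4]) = [-718, -483, -323, -297, -287, -204, -132, -457/4, -329/19, 203/11, 247.14, 514, 564, 643, 825, 827]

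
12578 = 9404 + 3174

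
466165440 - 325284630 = 140880810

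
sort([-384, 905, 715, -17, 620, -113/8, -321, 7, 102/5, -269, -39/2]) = [-384, -321, -269, -39/2, -17, -113/8, 7, 102/5, 620, 715, 905]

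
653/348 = 1 + 305/348 ≈ 1.88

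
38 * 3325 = 126350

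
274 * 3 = 822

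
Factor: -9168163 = -1 * 941^1 * 9743^1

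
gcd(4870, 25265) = 5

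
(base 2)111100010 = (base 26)ie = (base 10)482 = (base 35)dr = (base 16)1e2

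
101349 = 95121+6228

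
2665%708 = 541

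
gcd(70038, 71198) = 2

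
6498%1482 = 570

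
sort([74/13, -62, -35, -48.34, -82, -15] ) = [-82, -62, -48.34, -35, -15, 74/13] 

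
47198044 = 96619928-49421884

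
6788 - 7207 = -419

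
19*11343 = 215517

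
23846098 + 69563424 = 93409522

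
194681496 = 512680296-317998800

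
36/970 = 18/485 ≈ 0.0371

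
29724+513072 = 542796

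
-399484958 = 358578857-758063815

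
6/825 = 2/275 ≈ 0.00727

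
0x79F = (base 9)2607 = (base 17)6CD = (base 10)1951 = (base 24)397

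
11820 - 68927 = -57107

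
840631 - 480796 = 359835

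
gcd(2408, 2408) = 2408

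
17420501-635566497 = -618145996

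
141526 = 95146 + 46380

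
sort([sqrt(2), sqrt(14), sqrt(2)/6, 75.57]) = [sqrt(2)/6, sqrt(2), sqrt(14), 75.57]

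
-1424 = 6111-7535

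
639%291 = 57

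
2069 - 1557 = 512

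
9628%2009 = 1592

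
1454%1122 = 332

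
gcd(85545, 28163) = 1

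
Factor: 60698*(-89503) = -1*2^1*11^1*31^1*37^1*41^1*59^1*89^1 = -5432653094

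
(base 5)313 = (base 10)83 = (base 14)5d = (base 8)123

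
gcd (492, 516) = 12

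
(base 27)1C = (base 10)39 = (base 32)17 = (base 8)47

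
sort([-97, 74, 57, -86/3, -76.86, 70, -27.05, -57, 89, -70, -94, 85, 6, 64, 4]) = [-97, -94, -76.86, -70, -57, -86/3, -27.05, 4, 6, 57, 64, 70, 74, 85, 89]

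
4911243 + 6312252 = 11223495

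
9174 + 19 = 9193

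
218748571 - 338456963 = -119708392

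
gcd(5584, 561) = 1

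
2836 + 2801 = 5637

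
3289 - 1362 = 1927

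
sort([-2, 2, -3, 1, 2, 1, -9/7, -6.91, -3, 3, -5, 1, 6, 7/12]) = [-6.91, -5, -3, -3, -2, -9/7, 7/12, 1, 1, 1, 2, 2, 3, 6]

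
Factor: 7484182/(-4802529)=-1*2^1*3^(-1)*17^1*89^(-1)*17987^(-1)*220123^1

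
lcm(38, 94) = 1786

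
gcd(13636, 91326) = 2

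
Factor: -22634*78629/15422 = -1*11^(-1)*61^1*701^(-1)*1289^1*11317^1 = -889844393/7711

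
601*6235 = 3747235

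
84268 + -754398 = -670130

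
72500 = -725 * (-100)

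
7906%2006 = 1888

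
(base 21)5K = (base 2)1111101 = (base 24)55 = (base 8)175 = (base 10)125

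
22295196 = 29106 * 766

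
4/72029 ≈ 0.0000555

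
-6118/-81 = 75 + 43/81 ≈ 75.53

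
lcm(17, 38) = 646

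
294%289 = 5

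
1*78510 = 78510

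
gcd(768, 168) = 24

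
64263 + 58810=123073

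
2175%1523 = 652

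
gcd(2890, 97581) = 1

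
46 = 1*46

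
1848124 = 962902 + 885222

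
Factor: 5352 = 2^3 * 3^1 * 223^1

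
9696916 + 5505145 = 15202061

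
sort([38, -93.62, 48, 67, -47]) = [-93.62, -47, 38, 48, 67]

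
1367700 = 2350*582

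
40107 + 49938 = 90045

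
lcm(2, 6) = 6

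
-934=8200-9134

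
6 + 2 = 8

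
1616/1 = 1616 = 1616.00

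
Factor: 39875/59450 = 2^(-1)*5^1*11^1*41^(-1) = 55/82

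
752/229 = 3 + 65/229 ≈ 3.28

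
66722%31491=3740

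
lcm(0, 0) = 0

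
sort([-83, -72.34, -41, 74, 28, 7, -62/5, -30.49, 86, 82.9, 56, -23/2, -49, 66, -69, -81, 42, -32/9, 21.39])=[-83, -81, -72.34, -69, -49, -41, -30.49, -62/5, -23/2, -32/9, 7, 21.39, 28, 42, 56, 66, 74, 82.9, 86]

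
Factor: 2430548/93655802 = 2^1*23^1*29^1*911^1*46827901^(-1) = 1215274/46827901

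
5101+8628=13729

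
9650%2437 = 2339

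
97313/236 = 412+81/236 ≈ 412.34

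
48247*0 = 0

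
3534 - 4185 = -651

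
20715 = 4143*5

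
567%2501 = 567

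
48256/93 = 518 + 82/93 ≈ 518.88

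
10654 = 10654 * 1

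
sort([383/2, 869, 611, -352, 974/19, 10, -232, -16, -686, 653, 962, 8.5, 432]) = [-686, -352, -232, -16, 8.5, 10, 974/19, 383/2, 432, 611, 653, 869, 962]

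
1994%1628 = 366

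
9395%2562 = 1709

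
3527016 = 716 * 4926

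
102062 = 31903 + 70159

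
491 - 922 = -431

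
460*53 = 24380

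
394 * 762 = 300228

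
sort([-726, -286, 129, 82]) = [-726, -286, 82, 129]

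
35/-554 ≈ -0.0632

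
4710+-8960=-4250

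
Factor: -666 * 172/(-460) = 2^1 * 3^2 * 5^(-1) * 23^(-1) * 37^1 * 43^1 = 28638/115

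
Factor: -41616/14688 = -1*2^(-1)*3^(-1)*17^1 = -17/6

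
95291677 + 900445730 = 995737407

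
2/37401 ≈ 0.0000535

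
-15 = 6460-6475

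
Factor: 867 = 3^1 * 17^2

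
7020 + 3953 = 10973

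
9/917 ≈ 0.00981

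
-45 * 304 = -13680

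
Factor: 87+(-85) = 2^1 = 2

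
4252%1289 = 385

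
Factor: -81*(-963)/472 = 2^(-3)*3^6*59^(-1)*107^1 = 78003/472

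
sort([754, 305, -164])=[-164, 305, 754]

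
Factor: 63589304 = 2^3 * 71^1 * 111953^1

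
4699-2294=2405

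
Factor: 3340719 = 3^2 * 371191^1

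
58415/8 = 7301 + 7/8 ≈ 7301.88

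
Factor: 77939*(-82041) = -1*3^1*23^1*29^1*41^1*59^1*1321^1 = -6394193499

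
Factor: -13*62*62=-1*2^2*13^1*31^2=-49972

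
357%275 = 82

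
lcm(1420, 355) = 1420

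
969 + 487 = 1456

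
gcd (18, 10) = 2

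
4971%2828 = 2143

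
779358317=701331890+78026427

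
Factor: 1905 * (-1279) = -1 * 3^1 * 5^1 * 127^1 * 1279^1 = -2436495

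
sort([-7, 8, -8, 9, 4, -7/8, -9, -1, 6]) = [-9, -8, -7, -1, -7/8, 4, 6, 8, 9]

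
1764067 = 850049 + 914018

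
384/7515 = 128/2505 ≈ 0.0511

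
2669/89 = 29 + 88/89 ≈ 29.99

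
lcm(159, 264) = 13992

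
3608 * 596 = 2150368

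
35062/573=61+109/573 ≈ 61.19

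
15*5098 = 76470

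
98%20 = 18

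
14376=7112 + 7264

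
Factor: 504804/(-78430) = -1*2^1*3^1*5^(-1)*11^(-1)*59^1 = -354/55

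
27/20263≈0.00133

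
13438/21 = 639 + 19/21 ≈ 639.90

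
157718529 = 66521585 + 91196944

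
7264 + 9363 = 16627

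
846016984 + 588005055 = 1434022039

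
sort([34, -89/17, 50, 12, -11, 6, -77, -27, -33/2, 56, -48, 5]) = [-77, -48, -27, -33/2, -11, -89/17, 5, 6, 12, 34, 50, 56]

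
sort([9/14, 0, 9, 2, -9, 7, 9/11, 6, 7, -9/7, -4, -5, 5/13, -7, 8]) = [-9, -7, -5, -4, -9/7, 0, 5/13, 9/14, 9/11, 2, 6, 7, 7, 8, 9]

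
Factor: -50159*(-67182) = 2^1*3^1*11197^1*50159^1 = 3369781938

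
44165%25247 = 18918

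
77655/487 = 159 + 222/487 ≈ 159.46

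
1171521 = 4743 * 247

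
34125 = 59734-25609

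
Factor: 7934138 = 2^1*17^1*233357^1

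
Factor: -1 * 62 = -1 * 2^1 * 31^1 = -62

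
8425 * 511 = 4305175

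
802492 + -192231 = 610261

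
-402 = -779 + 377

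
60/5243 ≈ 0.0114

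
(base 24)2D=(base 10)61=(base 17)3A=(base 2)111101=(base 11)56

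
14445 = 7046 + 7399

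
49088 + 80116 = 129204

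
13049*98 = 1278802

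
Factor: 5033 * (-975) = -1 * 3^1 * 5^2 * 7^1 * 13^1 * 719^1 = -4907175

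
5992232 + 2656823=8649055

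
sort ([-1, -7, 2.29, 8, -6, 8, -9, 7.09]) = [-9, -7, -6, -1, 2.29, 7.09, 8, 8]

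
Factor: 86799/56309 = 3^1*11^(-1)*5119^(-1)*28933^1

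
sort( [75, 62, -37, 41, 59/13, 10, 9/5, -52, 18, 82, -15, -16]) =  [-52, -37, -16, -15, 9/5, 59/13, 10, 18, 41, 62, 75, 82]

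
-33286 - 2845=-36131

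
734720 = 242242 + 492478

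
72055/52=1385 + 35/52 ≈ 1385.67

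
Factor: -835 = -1*5^1*167^1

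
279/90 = 3+1/10 = 3.10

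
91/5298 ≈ 0.0172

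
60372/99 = 609 + 9/11 ≈ 609.82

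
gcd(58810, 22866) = 2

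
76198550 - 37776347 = 38422203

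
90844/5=18168 + 4/5=18168.80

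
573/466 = 1 + 107/466 ≈ 1.23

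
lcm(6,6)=6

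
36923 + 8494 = 45417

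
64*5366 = 343424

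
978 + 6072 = 7050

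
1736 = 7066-5330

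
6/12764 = 3/6382 ≈ 0.000470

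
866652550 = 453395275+413257275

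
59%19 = 2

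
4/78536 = 1/19634 ≈ 0.0000509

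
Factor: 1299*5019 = 3^2*7^1*239^1*433^1 = 6519681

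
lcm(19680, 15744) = 78720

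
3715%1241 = 1233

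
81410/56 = 5815/4 = 1453.75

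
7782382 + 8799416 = 16581798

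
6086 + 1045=7131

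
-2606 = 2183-4789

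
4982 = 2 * 2491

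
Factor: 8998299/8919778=2^(-1) * 3^2 * 7^(-1) * 19^(-1) * 487^1 * 2053^1 * 33533^(-1)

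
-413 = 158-571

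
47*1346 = 63262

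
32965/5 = 6593 = 6593.00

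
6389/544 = 11+405/544 ≈ 11.74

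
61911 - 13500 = 48411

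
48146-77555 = -29409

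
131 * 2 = 262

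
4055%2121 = 1934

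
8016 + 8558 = 16574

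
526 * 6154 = 3237004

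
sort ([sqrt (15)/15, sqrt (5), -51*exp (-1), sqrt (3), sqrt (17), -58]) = [-58, -51*exp (-1), sqrt (15)/15, sqrt (3), sqrt (5), sqrt (17)]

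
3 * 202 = 606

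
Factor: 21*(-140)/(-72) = 2^(-1)*3^(-1)*5^1*7^2 = 245/6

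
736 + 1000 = 1736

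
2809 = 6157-3348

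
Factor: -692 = -1*2^2*173^1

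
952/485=1 + 467/485 ≈ 1.96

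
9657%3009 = 630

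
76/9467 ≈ 0.00803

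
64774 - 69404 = -4630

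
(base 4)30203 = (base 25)173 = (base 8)1443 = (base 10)803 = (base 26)14n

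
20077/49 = 409 + 36/49 ≈ 409.73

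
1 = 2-1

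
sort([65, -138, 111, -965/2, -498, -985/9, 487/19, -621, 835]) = [-621, -498, -965/2, -138, -985/9, 487/19, 65, 111, 835]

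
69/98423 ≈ 0.000701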